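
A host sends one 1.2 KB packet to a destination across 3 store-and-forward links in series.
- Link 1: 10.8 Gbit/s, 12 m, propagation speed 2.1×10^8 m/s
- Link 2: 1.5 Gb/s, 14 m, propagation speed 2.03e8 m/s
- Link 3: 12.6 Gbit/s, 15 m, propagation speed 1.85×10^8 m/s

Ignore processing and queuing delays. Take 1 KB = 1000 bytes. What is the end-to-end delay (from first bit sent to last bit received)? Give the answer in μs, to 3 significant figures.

L = 9600 bits.
Transmission delays (L/R per hop): 0.888889, 6.4, 0.761905 μs; sum = 8.05079 μs.
Propagation delays (d/s per hop): 0.0571429, 0.0689655, 0.0810811 μs; sum = 0.207189 μs.
End-to-end = 8.26 μs.

8.26 μs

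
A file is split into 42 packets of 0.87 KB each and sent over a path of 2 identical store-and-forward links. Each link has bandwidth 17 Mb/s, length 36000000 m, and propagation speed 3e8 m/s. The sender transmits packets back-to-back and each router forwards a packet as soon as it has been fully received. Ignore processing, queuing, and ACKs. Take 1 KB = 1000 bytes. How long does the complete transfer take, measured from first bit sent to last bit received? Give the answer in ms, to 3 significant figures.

Per-hop transmission t_tx = L/R = 6960/17000000 = 0.409412 ms.
Per-hop propagation t_prop = 36000000/300000000 = 120 ms.
Pipeline fill: first packet needs 2·t_tx to clear all hops; remaining 41 packets each add one t_tx.
Total = (2+42-1)·t_tx + 2·t_prop = 43·0.409412 + 2·120 = 258 ms.

258 ms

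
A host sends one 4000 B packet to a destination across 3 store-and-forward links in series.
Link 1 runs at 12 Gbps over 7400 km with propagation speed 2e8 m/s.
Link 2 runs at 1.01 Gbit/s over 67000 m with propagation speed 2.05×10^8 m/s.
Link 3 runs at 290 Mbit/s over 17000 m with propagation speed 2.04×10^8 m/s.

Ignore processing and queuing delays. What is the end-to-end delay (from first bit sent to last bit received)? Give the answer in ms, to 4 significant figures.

37.55 ms

L = 4000 × 8 = 32000 bits.
Transmission delays (L/R per hop): 0.00266667, 0.0316832, 0.110345 ms; sum = 0.144695 ms.
Propagation delays (d/s per hop): 37, 0.326829, 0.0833333 ms; sum = 37.4102 ms.
End-to-end = 37.55 ms.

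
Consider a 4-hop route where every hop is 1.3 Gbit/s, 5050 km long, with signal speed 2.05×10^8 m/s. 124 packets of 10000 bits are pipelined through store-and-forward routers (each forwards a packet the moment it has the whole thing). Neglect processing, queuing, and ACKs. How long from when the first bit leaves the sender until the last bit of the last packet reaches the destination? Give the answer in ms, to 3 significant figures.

Per-hop transmission t_tx = L/R = 10000/1300000000 = 0.00769231 ms.
Per-hop propagation t_prop = 5050000/2.05e+08 = 24.6341 ms.
Pipeline fill: first packet needs 4·t_tx to clear all hops; remaining 123 packets each add one t_tx.
Total = (4+124-1)·t_tx + 4·t_prop = 127·0.00769231 + 4·24.6341 = 99.5 ms.

99.5 ms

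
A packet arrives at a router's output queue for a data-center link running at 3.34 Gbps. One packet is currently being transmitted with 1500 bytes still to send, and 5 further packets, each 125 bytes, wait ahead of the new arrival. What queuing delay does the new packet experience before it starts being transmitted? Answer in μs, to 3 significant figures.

Each queued packet: L/R = 1000/3340000000 = 0.299401 μs.
5 queued → 1.49701 μs.
Plus remaining 12000 bits of current packet: 3.59281 μs.
Queuing delay = 5.09 μs.

5.09 μs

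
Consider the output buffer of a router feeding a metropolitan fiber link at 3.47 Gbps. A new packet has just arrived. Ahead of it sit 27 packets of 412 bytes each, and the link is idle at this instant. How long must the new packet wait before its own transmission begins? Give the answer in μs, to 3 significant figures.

25.6 μs

Each queued packet: L/R = 3296/3470000000 = 0.949856 μs.
27 queued → 25.6461 μs.
Queuing delay = 25.6 μs.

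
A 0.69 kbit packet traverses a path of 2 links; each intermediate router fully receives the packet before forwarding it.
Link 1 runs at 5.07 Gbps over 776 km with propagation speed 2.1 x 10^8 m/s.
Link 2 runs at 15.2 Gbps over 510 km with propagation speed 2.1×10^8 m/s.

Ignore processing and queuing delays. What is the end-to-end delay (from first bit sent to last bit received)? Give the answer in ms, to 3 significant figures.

6.12 ms

L = 690 bits.
Transmission delays (L/R per hop): 0.000136095, 4.53947e-05 ms; sum = 0.000181489 ms.
Propagation delays (d/s per hop): 3.69524, 2.42857 ms; sum = 6.12381 ms.
End-to-end = 6.12 ms.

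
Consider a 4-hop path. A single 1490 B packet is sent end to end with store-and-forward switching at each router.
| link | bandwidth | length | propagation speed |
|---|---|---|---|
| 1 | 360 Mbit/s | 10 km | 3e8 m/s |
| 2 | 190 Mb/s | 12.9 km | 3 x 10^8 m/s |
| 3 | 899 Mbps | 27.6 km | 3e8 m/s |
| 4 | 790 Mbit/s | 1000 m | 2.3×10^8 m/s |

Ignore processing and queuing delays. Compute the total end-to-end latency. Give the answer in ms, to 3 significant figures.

0.297 ms

L = 1490 × 8 = 11920 bits.
Transmission delays (L/R per hop): 0.0331111, 0.0627368, 0.0132592, 0.0150886 ms; sum = 0.124196 ms.
Propagation delays (d/s per hop): 0.0333333, 0.043, 0.092, 0.00434783 ms; sum = 0.172681 ms.
End-to-end = 0.297 ms.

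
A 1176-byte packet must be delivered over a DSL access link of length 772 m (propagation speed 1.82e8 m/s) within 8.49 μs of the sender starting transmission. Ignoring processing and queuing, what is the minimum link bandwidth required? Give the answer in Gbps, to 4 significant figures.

2.215 Gbps

L = 9408 bits.
Propagation delay = 772 / 182000000 = 4.24176 μs.
Transmission budget = 8.49 − 4.24176 = 4.24824 μs.
R ≥ L / t_tx = 9408 bits / 4.24824e-06 s = 2.215 Gbps.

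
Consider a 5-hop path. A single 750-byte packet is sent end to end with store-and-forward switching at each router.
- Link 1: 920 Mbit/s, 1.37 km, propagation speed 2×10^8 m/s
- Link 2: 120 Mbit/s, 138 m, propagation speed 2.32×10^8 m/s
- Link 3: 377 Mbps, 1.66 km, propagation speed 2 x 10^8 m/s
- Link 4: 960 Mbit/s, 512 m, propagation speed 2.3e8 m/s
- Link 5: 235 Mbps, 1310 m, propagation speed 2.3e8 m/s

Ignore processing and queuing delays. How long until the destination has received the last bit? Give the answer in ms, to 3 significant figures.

0.128 ms

L = 750 × 8 = 6000 bits.
Transmission delays (L/R per hop): 0.00652174, 0.05, 0.0159151, 0.00625, 0.0255319 ms; sum = 0.104219 ms.
Propagation delays (d/s per hop): 0.00685, 0.000594828, 0.0083, 0.00222609, 0.00569565 ms; sum = 0.0236666 ms.
End-to-end = 0.128 ms.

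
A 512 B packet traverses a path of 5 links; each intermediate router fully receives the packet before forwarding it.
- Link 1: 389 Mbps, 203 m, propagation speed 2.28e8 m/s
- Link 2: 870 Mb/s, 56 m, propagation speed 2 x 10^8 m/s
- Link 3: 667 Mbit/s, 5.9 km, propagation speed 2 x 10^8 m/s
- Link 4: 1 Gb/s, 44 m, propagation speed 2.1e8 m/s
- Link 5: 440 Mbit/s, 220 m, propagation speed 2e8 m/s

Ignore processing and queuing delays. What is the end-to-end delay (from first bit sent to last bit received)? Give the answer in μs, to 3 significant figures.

66.8 μs

L = 512 × 8 = 4096 bits.
Transmission delays (L/R per hop): 10.5296, 4.70805, 6.14093, 4.096, 9.30909 μs; sum = 34.7836 μs.
Propagation delays (d/s per hop): 0.890351, 0.28, 29.5, 0.209524, 1.1 μs; sum = 31.9799 μs.
End-to-end = 66.8 μs.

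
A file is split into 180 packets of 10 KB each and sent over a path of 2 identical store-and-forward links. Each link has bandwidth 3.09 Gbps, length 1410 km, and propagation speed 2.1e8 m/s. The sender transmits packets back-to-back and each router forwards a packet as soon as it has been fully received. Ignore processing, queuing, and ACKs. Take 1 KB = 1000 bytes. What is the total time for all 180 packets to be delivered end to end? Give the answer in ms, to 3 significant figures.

18.1 ms

Per-hop transmission t_tx = L/R = 80000/3090000000 = 0.02589 ms.
Per-hop propagation t_prop = 1410000/210000000 = 6.71429 ms.
Pipeline fill: first packet needs 2·t_tx to clear all hops; remaining 179 packets each add one t_tx.
Total = (2+180-1)·t_tx + 2·t_prop = 181·0.02589 + 2·6.71429 = 18.1 ms.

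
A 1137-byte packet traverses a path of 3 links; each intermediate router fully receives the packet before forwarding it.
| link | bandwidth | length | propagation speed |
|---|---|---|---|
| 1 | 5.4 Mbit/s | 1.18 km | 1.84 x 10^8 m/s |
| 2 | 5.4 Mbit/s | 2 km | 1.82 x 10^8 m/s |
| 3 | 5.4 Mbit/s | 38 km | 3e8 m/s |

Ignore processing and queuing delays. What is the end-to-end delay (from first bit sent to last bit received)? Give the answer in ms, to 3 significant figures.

L = 1137 × 8 = 9096 bits.
Transmission delay per hop = L/R = 9096/5400000 = 1.68444 ms; 3 hops → 5.05333 ms.
Propagation delays (d/s per hop): 0.00641304, 0.010989, 0.126667 ms; sum = 0.144069 ms.
End-to-end = 5.20 ms.

5.20 ms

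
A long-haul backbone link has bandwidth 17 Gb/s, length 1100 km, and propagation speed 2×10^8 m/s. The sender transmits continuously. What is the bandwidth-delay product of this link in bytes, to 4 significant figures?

11690000 bytes

Propagation delay = 1100000 / 200000000 = 0.0055 s.
BDP = R × t_prop = 17000000000 × 0.0055 = 93500000 bits.
In bytes: 93500000/8 = 11690000 bytes.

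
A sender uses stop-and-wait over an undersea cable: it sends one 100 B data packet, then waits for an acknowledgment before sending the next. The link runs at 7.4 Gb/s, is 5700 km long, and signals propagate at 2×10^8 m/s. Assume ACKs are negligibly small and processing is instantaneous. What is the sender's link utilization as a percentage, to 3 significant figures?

0.000190 %

t_tx = L/R = 800/7400000000 = 1.08108e-07 s.
t_prop = 5700000/200000000 = 0.0285 s; RTT = 0.057 s.
Cycle = t_tx + RTT = 0.0570001 s.
Utilization = t_tx / cycle = 1.08108e-07/0.0570001 = 0.000190 %.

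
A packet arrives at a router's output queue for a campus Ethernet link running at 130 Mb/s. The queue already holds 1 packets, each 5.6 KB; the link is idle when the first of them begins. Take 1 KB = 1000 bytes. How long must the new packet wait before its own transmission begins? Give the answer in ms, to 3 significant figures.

0.345 ms

Each queued packet: L/R = 44800/130000000 = 0.344615 ms.
1 queued → 0.344615 ms.
Queuing delay = 0.345 ms.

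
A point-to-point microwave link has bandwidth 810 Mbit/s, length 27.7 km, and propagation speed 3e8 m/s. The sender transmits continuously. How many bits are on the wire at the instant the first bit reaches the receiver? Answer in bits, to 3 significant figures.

74800 bits

Propagation delay = 27700 / 300000000 = 9.23333e-05 s.
BDP = R × t_prop = 810000000 × 9.23333e-05 = 74790 bits.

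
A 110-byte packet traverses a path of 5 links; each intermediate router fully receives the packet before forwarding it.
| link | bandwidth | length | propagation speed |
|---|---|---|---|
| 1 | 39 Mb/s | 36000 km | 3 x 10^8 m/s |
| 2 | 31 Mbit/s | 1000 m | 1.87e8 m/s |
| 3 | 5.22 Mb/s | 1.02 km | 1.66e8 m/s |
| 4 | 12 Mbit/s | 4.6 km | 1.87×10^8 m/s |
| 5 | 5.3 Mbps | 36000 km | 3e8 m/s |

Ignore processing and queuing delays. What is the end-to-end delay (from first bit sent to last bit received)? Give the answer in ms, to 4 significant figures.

L = 110 × 8 = 880 bits.
Transmission delays (L/R per hop): 0.0225641, 0.0283871, 0.168582, 0.0733333, 0.166038 ms; sum = 0.458905 ms.
Propagation delays (d/s per hop): 120, 0.00534759, 0.00614458, 0.0245989, 120 ms; sum = 240.036 ms.
End-to-end = 240.5 ms.

240.5 ms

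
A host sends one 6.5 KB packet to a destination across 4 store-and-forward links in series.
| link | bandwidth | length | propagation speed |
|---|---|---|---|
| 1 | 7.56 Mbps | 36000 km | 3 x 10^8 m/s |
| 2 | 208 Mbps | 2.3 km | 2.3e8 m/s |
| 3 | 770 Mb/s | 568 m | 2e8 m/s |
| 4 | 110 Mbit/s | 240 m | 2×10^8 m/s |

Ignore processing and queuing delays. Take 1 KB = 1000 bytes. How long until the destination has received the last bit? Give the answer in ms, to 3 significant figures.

128 ms

L = 52000 bits.
Transmission delays (L/R per hop): 6.87831, 0.25, 0.0675325, 0.472727 ms; sum = 7.66857 ms.
Propagation delays (d/s per hop): 120, 0.01, 0.00284, 0.0012 ms; sum = 120.014 ms.
End-to-end = 128 ms.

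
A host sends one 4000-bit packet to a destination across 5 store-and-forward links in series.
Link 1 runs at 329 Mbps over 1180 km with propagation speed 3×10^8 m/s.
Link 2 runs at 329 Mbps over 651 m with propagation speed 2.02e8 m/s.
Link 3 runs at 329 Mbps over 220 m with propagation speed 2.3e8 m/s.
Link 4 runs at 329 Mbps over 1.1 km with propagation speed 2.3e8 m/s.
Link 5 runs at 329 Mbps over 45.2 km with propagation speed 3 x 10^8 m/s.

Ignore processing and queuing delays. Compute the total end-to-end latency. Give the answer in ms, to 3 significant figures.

Transmission delay per hop = L/R = 4000/329000000 = 0.0121581 ms; 5 hops → 0.0607903 ms.
Propagation delays (d/s per hop): 3.93333, 0.00322277, 0.000956522, 0.00478261, 0.150667 ms; sum = 4.09296 ms.
End-to-end = 4.15 ms.

4.15 ms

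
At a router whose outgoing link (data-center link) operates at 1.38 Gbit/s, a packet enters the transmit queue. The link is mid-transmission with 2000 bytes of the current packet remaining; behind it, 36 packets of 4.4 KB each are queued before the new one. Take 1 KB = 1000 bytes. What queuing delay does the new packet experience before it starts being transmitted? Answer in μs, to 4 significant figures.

Each queued packet: L/R = 35200/1380000000 = 25.5072 μs.
36 queued → 918.261 μs.
Plus remaining 16000 bits of current packet: 11.5942 μs.
Queuing delay = 929.9 μs.

929.9 μs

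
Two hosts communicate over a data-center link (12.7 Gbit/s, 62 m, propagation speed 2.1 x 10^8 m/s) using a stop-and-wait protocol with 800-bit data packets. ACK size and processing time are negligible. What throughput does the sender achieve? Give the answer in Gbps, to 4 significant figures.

1.224 Gbps

t_tx = L/R = 800/12700000000 = 6.29921e-08 s.
t_prop = 62/210000000 = 2.95238e-07 s; RTT = 5.90476e-07 s.
Cycle = t_tx + RTT = 6.53468e-07 s.
Throughput = L / cycle = 800 / 6.53468e-07 = 1.224 Gbps.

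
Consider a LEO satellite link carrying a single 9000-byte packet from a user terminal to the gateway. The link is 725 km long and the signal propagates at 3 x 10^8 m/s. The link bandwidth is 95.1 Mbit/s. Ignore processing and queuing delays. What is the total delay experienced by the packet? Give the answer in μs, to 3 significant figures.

3170 μs

L = 9000 × 8 = 72000 bits.
Transmission delay = L/R = 72000 / 95100000 = 757.098 μs.
Propagation delay = d/s = 725000 m / 300000000 m/s = 2416.67 μs.
Total = 3170 μs.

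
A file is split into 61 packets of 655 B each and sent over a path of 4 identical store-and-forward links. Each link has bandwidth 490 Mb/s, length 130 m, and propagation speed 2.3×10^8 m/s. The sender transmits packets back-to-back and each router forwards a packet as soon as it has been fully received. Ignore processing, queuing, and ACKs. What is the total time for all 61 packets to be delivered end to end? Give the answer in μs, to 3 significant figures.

687 μs

Per-hop transmission t_tx = L/R = 5240/490000000 = 10.6939 μs.
Per-hop propagation t_prop = 130/2.3e+08 = 0.565217 μs.
Pipeline fill: first packet needs 4·t_tx to clear all hops; remaining 60 packets each add one t_tx.
Total = (4+61-1)·t_tx + 4·t_prop = 64·10.6939 + 4·0.565217 = 687 μs.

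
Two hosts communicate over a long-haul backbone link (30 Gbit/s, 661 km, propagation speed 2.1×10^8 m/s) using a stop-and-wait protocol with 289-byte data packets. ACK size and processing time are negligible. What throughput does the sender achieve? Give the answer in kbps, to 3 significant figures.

367 kbps

t_tx = L/R = 2312/30000000000 = 7.70667e-08 s.
t_prop = 661000/210000000 = 0.00314762 s; RTT = 0.00629524 s.
Cycle = t_tx + RTT = 0.00629532 s.
Throughput = L / cycle = 2312 / 0.00629532 = 367 kbps.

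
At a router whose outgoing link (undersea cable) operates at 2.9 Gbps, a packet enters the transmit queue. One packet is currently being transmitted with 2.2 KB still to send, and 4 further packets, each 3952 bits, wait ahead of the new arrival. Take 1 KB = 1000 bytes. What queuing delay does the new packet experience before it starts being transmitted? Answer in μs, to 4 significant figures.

Each queued packet: L/R = 3952/2900000000 = 1.36276 μs.
4 queued → 5.45103 μs.
Plus remaining 17600 bits of current packet: 6.06897 μs.
Queuing delay = 11.52 μs.

11.52 μs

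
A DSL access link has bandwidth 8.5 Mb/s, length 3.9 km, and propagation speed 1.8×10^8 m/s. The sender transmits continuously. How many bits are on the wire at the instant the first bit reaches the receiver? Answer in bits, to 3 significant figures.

184 bits

Propagation delay = 3900 / 180000000 = 2.16667e-05 s.
BDP = R × t_prop = 8500000 × 2.16667e-05 = 184.167 bits.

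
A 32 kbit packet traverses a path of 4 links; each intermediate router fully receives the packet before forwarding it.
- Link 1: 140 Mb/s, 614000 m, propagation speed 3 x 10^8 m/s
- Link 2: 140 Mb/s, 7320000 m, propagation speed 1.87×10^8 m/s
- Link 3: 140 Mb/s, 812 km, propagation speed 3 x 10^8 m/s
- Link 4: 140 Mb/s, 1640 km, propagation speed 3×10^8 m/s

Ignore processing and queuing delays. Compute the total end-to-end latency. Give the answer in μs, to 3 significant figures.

50300 μs

L = 32000 bits.
Transmission delay per hop = L/R = 32000/140000000 = 228.571 μs; 4 hops → 914.286 μs.
Propagation delays (d/s per hop): 2046.67, 39144.4, 2706.67, 5466.67 μs; sum = 49364.4 μs.
End-to-end = 50300 μs.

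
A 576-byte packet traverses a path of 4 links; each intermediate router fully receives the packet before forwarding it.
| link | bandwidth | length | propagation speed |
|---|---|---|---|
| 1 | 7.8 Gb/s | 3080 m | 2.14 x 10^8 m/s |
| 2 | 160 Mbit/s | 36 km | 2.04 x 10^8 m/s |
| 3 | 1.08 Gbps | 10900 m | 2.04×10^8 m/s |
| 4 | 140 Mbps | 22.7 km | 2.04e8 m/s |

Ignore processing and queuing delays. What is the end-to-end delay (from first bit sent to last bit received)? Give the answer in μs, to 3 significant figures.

422 μs

L = 576 × 8 = 4608 bits.
Transmission delays (L/R per hop): 0.590769, 28.8, 4.26667, 32.9143 μs; sum = 66.5717 μs.
Propagation delays (d/s per hop): 14.3925, 176.471, 53.4314, 111.275 μs; sum = 355.569 μs.
End-to-end = 422 μs.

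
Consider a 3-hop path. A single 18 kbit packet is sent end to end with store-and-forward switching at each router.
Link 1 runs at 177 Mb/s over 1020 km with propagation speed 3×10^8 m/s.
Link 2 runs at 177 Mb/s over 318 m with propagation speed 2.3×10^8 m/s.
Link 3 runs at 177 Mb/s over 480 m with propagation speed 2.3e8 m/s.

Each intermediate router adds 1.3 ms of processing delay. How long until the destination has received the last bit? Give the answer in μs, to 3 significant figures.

L = 18000 bits.
Transmission delay per hop = L/R = 18000/177000000 = 101.695 μs; 3 hops → 305.085 μs.
Propagation delays (d/s per hop): 3400, 1.38261, 2.08696 μs; sum = 3403.47 μs.
Processing at 2 router(s): 2 × 1.3 ms = 2600 μs.
End-to-end = 6310 μs.

6310 μs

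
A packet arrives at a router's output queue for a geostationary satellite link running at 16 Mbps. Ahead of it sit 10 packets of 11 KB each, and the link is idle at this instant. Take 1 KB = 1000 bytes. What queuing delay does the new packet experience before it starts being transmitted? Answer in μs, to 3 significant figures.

Each queued packet: L/R = 88000/16000000 = 5500 μs.
10 queued → 55000 μs.
Queuing delay = 55000 μs.

55000 μs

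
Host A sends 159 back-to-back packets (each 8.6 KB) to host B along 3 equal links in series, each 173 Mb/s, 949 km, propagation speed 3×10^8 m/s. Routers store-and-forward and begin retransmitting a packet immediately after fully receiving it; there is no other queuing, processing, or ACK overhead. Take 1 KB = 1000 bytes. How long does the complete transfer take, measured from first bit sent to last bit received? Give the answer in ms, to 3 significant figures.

Per-hop transmission t_tx = L/R = 68800/173000000 = 0.397688 ms.
Per-hop propagation t_prop = 949000/300000000 = 3.16333 ms.
Pipeline fill: first packet needs 3·t_tx to clear all hops; remaining 158 packets each add one t_tx.
Total = (3+159-1)·t_tx + 3·t_prop = 161·0.397688 + 3·3.16333 = 73.5 ms.

73.5 ms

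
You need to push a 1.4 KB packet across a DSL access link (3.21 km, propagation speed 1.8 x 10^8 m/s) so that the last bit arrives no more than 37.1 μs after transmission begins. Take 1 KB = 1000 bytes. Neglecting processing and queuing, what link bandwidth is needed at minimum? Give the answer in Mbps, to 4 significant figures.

L = 11200 bits.
Propagation delay = 3210 / 180000000 = 17.8333 μs.
Transmission budget = 37.1 − 17.8333 = 19.2667 μs.
R ≥ L / t_tx = 11200 bits / 1.92667e-05 s = 581.3 Mbps.

581.3 Mbps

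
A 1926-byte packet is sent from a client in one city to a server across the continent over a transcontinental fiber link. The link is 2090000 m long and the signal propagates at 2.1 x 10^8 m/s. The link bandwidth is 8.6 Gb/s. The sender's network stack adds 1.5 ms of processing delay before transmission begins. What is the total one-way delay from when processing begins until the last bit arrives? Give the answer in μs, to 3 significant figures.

L = 1926 × 8 = 15408 bits.
Transmission delay = L/R = 15408 / 8600000000 = 1.79163 μs.
Propagation delay = d/s = 2090000 m / 210000000 m/s = 9952.38 μs.
Plus processing delay 1.5 ms = 1500 μs.
Total = 11500 μs.

11500 μs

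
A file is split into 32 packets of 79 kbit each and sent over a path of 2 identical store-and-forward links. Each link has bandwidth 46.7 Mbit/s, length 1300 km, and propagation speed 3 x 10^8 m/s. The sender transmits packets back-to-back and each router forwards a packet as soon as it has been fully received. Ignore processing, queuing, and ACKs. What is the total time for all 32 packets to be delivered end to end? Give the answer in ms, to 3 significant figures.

Per-hop transmission t_tx = L/R = 79000/46700000 = 1.69165 ms.
Per-hop propagation t_prop = 1300000/300000000 = 4.33333 ms.
Pipeline fill: first packet needs 2·t_tx to clear all hops; remaining 31 packets each add one t_tx.
Total = (2+32-1)·t_tx + 2·t_prop = 33·1.69165 + 2·4.33333 = 64.5 ms.

64.5 ms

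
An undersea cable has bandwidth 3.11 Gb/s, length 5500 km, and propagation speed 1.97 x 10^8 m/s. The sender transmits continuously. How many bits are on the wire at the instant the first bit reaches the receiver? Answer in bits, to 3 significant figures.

86800000 bits

Propagation delay = 5500000 / 197000000 = 0.0279188 s.
BDP = R × t_prop = 3110000000 × 0.0279188 = 86827400 bits.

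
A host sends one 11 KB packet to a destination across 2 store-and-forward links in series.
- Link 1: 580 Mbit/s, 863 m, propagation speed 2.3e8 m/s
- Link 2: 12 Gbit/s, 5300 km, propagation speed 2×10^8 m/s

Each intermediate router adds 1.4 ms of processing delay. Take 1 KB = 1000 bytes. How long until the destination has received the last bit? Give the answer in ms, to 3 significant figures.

28.1 ms

L = 88000 bits.
Transmission delays (L/R per hop): 0.151724, 0.00733333 ms; sum = 0.159057 ms.
Propagation delays (d/s per hop): 0.00375217, 26.5 ms; sum = 26.5038 ms.
Processing at 1 router(s): 1 × 1.4 ms = 1.4 ms.
End-to-end = 28.1 ms.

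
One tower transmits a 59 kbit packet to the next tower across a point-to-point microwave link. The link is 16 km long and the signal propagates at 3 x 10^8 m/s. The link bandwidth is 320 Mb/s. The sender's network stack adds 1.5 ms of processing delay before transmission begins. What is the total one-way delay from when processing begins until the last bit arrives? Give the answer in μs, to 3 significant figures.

1740 μs

L = 59000 bits.
Transmission delay = L/R = 59000 / 320000000 = 184.375 μs.
Propagation delay = d/s = 16000 m / 300000000 m/s = 53.3333 μs.
Plus processing delay 1.5 ms = 1500 μs.
Total = 1740 μs.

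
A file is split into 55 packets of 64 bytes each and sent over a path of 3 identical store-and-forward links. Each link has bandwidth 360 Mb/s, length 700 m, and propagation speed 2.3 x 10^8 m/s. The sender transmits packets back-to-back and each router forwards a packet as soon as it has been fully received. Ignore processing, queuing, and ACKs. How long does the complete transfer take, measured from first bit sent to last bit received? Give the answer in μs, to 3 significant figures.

Per-hop transmission t_tx = L/R = 512/360000000 = 1.42222 μs.
Per-hop propagation t_prop = 700/2.3e+08 = 3.04348 μs.
Pipeline fill: first packet needs 3·t_tx to clear all hops; remaining 54 packets each add one t_tx.
Total = (3+55-1)·t_tx + 3·t_prop = 57·1.42222 + 3·3.04348 = 90.2 μs.

90.2 μs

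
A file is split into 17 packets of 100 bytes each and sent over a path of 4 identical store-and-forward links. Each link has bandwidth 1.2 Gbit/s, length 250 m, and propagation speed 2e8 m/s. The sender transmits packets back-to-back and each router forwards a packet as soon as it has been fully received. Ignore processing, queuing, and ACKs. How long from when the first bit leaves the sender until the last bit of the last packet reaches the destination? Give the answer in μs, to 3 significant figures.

Per-hop transmission t_tx = L/R = 800/1200000000 = 0.666667 μs.
Per-hop propagation t_prop = 250/200000000 = 1.25 μs.
Pipeline fill: first packet needs 4·t_tx to clear all hops; remaining 16 packets each add one t_tx.
Total = (4+17-1)·t_tx + 4·t_prop = 20·0.666667 + 4·1.25 = 18.3 μs.

18.3 μs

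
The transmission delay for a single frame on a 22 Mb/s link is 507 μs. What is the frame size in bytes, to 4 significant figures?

1394 bytes

L = R × t_tx = 22000000 b/s × 0.000507 s = 11154 bits.
In bytes: 11154 / 8 = 1394 bytes.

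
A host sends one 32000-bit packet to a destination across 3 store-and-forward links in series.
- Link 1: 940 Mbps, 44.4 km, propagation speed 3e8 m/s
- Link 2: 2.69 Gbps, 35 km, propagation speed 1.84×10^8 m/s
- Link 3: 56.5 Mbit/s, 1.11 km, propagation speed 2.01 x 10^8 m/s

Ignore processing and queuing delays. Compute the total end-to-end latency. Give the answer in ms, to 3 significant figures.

Transmission delays (L/R per hop): 0.0340426, 0.0118959, 0.566372 ms; sum = 0.61231 ms.
Propagation delays (d/s per hop): 0.148, 0.190217, 0.00552239 ms; sum = 0.34374 ms.
End-to-end = 0.956 ms.

0.956 ms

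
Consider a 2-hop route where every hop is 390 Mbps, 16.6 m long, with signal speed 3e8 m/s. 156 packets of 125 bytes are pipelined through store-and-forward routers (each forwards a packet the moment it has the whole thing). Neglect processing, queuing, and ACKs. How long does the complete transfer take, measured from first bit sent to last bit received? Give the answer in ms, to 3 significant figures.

0.403 ms

Per-hop transmission t_tx = L/R = 1000/390000000 = 0.0025641 ms.
Per-hop propagation t_prop = 16.6/300000000 = 5.53333e-05 ms.
Pipeline fill: first packet needs 2·t_tx to clear all hops; remaining 155 packets each add one t_tx.
Total = (2+156-1)·t_tx + 2·t_prop = 157·0.0025641 + 2·5.53333e-05 = 0.403 ms.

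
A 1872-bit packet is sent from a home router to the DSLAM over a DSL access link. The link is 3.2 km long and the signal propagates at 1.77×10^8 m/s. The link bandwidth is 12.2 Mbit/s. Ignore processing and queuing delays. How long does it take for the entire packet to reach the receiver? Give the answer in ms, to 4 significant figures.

0.1715 ms

Transmission delay = L/R = 1872 / 12200000 = 0.153443 ms.
Propagation delay = d/s = 3200 m / 177000000 m/s = 0.0180791 ms.
Total = 0.1715 ms.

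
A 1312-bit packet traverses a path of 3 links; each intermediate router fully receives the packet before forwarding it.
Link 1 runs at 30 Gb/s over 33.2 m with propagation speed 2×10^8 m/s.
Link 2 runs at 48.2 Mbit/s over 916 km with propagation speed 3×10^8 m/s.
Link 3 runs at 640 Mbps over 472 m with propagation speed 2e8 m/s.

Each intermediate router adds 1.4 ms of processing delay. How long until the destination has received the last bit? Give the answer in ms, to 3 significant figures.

Transmission delays (L/R per hop): 4.37333e-05, 0.0272199, 0.00205 ms; sum = 0.0293137 ms.
Propagation delays (d/s per hop): 0.000166, 3.05333, 0.00236 ms; sum = 3.05586 ms.
Processing at 2 router(s): 2 × 1.4 ms = 2.8 ms.
End-to-end = 5.89 ms.

5.89 ms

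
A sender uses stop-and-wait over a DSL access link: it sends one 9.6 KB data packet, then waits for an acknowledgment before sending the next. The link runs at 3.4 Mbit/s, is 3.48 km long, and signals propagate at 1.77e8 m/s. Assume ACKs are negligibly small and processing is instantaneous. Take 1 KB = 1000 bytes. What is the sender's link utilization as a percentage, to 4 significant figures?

t_tx = L/R = 76800/3400000 = 0.0225882 s.
t_prop = 3480/177000000 = 1.9661e-05 s; RTT = 3.9322e-05 s.
Cycle = t_tx + RTT = 0.0226276 s.
Utilization = t_tx / cycle = 0.0225882/0.0226276 = 99.83 %.

99.83 %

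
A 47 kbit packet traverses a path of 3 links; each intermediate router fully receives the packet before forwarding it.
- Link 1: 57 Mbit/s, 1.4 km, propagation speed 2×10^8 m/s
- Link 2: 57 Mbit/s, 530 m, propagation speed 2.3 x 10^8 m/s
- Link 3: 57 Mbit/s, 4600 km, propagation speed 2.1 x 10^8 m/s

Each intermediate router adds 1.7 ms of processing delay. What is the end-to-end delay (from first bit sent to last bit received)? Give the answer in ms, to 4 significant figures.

27.79 ms

L = 47000 bits.
Transmission delay per hop = L/R = 47000/57000000 = 0.824561 ms; 3 hops → 2.47368 ms.
Propagation delays (d/s per hop): 0.007, 0.00230435, 21.9048 ms; sum = 21.9141 ms.
Processing at 2 router(s): 2 × 1.7 ms = 3.4 ms.
End-to-end = 27.79 ms.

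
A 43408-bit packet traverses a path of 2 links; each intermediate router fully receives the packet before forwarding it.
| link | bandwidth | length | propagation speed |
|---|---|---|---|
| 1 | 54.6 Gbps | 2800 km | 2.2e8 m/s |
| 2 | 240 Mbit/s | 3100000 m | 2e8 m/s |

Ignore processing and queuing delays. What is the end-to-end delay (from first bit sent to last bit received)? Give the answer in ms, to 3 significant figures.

28.4 ms

Transmission delays (L/R per hop): 0.000795018, 0.180867 ms; sum = 0.181662 ms.
Propagation delays (d/s per hop): 12.7273, 15.5 ms; sum = 28.2273 ms.
End-to-end = 28.4 ms.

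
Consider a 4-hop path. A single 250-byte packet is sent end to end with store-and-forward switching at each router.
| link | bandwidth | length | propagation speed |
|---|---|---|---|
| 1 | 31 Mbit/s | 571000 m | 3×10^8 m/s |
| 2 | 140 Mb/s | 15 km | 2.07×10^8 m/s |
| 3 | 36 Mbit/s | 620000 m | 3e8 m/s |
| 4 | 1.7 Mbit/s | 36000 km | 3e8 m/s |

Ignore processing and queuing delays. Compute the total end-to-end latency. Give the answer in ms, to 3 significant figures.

L = 250 × 8 = 2000 bits.
Transmission delays (L/R per hop): 0.0645161, 0.0142857, 0.0555556, 1.17647 ms; sum = 1.31083 ms.
Propagation delays (d/s per hop): 1.90333, 0.0724638, 2.06667, 120 ms; sum = 124.042 ms.
End-to-end = 125 ms.

125 ms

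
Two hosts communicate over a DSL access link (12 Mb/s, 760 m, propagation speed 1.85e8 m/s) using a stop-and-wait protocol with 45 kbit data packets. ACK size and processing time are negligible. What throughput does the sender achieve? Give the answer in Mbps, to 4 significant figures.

t_tx = L/R = 45000/12000000 = 0.00375 s.
t_prop = 760/185000000 = 4.10811e-06 s; RTT = 8.21622e-06 s.
Cycle = t_tx + RTT = 0.00375822 s.
Throughput = L / cycle = 45000 / 0.00375822 = 11.97 Mbps.

11.97 Mbps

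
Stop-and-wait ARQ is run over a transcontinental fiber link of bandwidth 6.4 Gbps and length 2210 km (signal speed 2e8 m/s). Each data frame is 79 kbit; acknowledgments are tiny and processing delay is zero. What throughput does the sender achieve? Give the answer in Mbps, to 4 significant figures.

t_tx = L/R = 79000/6400000000 = 1.23438e-05 s.
t_prop = 2210000/200000000 = 0.01105 s; RTT = 0.0221 s.
Cycle = t_tx + RTT = 0.0221123 s.
Throughput = L / cycle = 79000 / 0.0221123 = 3.573 Mbps.

3.573 Mbps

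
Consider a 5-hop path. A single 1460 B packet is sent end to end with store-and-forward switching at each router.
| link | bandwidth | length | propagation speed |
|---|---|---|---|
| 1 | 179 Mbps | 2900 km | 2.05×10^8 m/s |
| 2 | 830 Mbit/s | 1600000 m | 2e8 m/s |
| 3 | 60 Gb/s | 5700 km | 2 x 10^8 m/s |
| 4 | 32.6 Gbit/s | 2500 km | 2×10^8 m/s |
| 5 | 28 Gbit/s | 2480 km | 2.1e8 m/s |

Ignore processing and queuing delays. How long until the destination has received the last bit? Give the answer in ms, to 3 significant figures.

75.0 ms

L = 1460 × 8 = 11680 bits.
Transmission delays (L/R per hop): 0.0652514, 0.0140723, 0.000194667, 0.000358282, 0.000417143 ms; sum = 0.0802938 ms.
Propagation delays (d/s per hop): 14.1463, 8, 28.5, 12.5, 11.8095 ms; sum = 74.9559 ms.
End-to-end = 75.0 ms.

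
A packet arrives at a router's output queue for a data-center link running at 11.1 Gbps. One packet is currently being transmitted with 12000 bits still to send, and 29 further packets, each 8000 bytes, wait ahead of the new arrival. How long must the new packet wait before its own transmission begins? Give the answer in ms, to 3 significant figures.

0.168 ms

Each queued packet: L/R = 64000/11100000000 = 0.00576577 ms.
29 queued → 0.167207 ms.
Plus remaining 12000 bits of current packet: 0.00108108 ms.
Queuing delay = 0.168 ms.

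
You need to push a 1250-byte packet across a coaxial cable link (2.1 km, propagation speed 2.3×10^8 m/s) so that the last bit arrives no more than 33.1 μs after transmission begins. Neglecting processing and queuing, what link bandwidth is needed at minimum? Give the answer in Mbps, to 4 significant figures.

L = 10000 bits.
Propagation delay = 2100 / 2.3e+08 = 9.13043 μs.
Transmission budget = 33.1 − 9.13043 = 23.9696 μs.
R ≥ L / t_tx = 10000 bits / 2.39696e-05 s = 417.2 Mbps.

417.2 Mbps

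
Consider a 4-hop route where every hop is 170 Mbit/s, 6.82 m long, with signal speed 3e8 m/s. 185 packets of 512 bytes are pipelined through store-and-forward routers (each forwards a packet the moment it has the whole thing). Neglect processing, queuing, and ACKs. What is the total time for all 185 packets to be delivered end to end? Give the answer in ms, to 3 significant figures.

4.53 ms

Per-hop transmission t_tx = L/R = 4096/170000000 = 0.0240941 ms.
Per-hop propagation t_prop = 6.82/300000000 = 2.27333e-05 ms.
Pipeline fill: first packet needs 4·t_tx to clear all hops; remaining 184 packets each add one t_tx.
Total = (4+185-1)·t_tx + 4·t_prop = 188·0.0240941 + 4·2.27333e-05 = 4.53 ms.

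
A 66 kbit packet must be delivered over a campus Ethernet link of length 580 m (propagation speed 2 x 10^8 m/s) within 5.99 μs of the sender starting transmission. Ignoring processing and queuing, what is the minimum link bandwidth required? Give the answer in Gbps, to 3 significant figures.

21.4 Gbps

Propagation delay = 580 / 200000000 = 2.9 μs.
Transmission budget = 5.99 − 2.9 = 3.09 μs.
R ≥ L / t_tx = 66000 bits / 3.09e-06 s = 21.4 Gbps.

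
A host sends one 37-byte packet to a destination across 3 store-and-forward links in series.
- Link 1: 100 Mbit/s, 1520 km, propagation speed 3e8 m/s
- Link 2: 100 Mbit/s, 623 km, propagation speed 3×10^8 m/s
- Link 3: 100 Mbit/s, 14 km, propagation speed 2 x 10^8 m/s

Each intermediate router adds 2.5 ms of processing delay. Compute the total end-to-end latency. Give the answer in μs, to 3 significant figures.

12200 μs

L = 37 × 8 = 296 bits.
Transmission delay per hop = L/R = 296/100000000 = 2.96 μs; 3 hops → 8.88 μs.
Propagation delays (d/s per hop): 5066.67, 2076.67, 70 μs; sum = 7213.33 μs.
Processing at 2 router(s): 2 × 2.5 ms = 5000 μs.
End-to-end = 12200 μs.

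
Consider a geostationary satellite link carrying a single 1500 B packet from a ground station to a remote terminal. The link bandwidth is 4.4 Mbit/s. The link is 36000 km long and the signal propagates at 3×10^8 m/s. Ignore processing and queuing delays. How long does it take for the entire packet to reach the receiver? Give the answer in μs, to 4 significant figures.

L = 1500 × 8 = 12000 bits.
Transmission delay = L/R = 12000 / 4400000 = 2727.27 μs.
Propagation delay = d/s = 36000000 m / 300000000 m/s = 120000 μs.
Total = 122700 μs.

122700 μs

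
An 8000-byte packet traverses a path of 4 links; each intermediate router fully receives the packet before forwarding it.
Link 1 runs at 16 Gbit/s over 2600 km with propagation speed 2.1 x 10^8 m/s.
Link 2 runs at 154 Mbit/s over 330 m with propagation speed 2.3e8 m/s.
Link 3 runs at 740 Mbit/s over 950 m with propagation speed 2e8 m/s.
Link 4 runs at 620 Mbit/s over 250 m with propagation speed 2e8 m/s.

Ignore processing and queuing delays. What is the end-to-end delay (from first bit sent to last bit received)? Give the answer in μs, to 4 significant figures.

L = 8000 × 8 = 64000 bits.
Transmission delays (L/R per hop): 4, 415.584, 86.4865, 103.226 μs; sum = 609.297 μs.
Propagation delays (d/s per hop): 12381, 1.43478, 4.75, 1.25 μs; sum = 12388.4 μs.
End-to-end = 13000 μs.

13000 μs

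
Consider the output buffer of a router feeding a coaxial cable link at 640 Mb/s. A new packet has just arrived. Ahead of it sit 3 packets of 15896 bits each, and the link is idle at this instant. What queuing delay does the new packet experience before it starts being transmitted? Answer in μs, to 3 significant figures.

74.5 μs

Each queued packet: L/R = 15896/640000000 = 24.8375 μs.
3 queued → 74.5125 μs.
Queuing delay = 74.5 μs.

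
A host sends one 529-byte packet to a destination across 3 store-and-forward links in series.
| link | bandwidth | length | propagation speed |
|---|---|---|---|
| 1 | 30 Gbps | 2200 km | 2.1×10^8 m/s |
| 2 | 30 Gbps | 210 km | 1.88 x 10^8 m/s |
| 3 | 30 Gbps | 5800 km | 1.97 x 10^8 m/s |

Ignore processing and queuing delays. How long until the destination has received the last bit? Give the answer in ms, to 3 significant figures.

41.0 ms

L = 529 × 8 = 4232 bits.
Transmission delay per hop = L/R = 4232/30000000000 = 0.000141067 ms; 3 hops → 0.0004232 ms.
Propagation delays (d/s per hop): 10.4762, 1.11702, 29.4416 ms; sum = 41.0348 ms.
End-to-end = 41.0 ms.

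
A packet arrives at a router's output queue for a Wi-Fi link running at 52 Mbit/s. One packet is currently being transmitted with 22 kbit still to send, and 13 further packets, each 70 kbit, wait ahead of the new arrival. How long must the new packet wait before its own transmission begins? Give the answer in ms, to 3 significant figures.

Each queued packet: L/R = 70000/52000000 = 1.34615 ms.
13 queued → 17.5 ms.
Plus remaining 22000 bits of current packet: 0.423077 ms.
Queuing delay = 17.9 ms.

17.9 ms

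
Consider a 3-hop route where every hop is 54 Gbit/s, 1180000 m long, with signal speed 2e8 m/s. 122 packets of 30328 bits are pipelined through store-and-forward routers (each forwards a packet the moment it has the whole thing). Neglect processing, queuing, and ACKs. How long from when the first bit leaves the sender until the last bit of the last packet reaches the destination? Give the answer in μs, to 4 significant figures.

Per-hop transmission t_tx = L/R = 30328/54000000000 = 0.56163 μs.
Per-hop propagation t_prop = 1180000/200000000 = 5900 μs.
Pipeline fill: first packet needs 3·t_tx to clear all hops; remaining 121 packets each add one t_tx.
Total = (3+122-1)·t_tx + 3·t_prop = 124·0.56163 + 3·5900 = 17770 μs.

17770 μs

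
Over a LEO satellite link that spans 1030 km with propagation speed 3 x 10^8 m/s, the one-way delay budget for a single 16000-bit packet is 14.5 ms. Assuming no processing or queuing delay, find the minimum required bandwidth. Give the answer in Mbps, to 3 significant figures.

1.45 Mbps

Propagation delay = 1030000 / 300000000 = 3.43333 ms.
Transmission budget = 14.5 − 3.43333 = 11.0667 ms.
R ≥ L / t_tx = 16000 bits / 0.0110667 s = 1.45 Mbps.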